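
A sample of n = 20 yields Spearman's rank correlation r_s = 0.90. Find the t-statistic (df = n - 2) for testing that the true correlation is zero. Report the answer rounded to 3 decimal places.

8.760

t = r_s·√(n−2) / √(1−r_s²) with r_s = 0.90, n = 20
  = 0.90·√18 / √(1 − 0.8100)
  = 0.90·4.242641 / 0.435890
  = 3.818377 / 0.435890 = 8.760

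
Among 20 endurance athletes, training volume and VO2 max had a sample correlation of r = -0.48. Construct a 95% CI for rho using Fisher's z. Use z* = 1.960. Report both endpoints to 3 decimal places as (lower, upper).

z_r = atanh(-0.48) = -0.522984;  SE = 1/√(n−3) = 1/√17 = 0.242536
z-limits: -0.522984 ± 1.960·0.242536 = -0.522984 ± 0.475371 = [-0.998355, -0.047613]
ρ-limits: (tanh -0.998355, tanh -0.047613) = (-0.761, -0.048)

(-0.761, -0.048)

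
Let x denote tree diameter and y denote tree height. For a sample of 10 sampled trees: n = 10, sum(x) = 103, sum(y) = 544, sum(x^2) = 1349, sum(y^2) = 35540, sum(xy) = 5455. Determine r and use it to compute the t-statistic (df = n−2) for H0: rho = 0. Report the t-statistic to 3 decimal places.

Numerator: nΣxy − (Σx)(Σy) = 10·5455 − (103)(544) = -1482
Denominator: √[(nΣx²−(Σx)²)(nΣy²−(Σy)²)]
  nΣx²−(Σx)² = 10·1349 − 10609 = 2881;  nΣy²−(Σy)² = 10·35540 − 295936 = 59464
  √(2881·59464) = √171315784 = 13088.7656
r = -1482 / 13088.7656 = -0.1132
t = r·√(n−2)/√(1−r²) = -0.1132·√8 / √(1−0.012814) = -0.320178 / 0.993572 = -0.322

-0.322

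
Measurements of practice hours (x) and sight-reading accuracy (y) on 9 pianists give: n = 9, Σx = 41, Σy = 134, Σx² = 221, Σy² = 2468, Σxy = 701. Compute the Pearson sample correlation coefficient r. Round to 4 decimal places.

Numerator: nΣxy − (Σx)(Σy) = 9·701 − (41)(134) = 815
Denominator: √[(nΣx²−(Σx)²)(nΣy²−(Σy)²)]
  nΣx²−(Σx)² = 9·221 − 1681 = 308;  nΣy²−(Σy)² = 9·2468 − 17956 = 4256
  √(308·4256) = √1310848 = 1144.9227
r = 815 / 1144.9227 = 0.7118

0.7118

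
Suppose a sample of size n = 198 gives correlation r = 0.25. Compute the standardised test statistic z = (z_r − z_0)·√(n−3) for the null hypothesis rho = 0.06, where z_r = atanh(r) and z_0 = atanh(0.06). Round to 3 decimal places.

z_r = atanh(0.25) = 0.255413,  z_0 = atanh(0.06) = 0.060072
SE = 1/√(n−3) = 1/√195 = 0.071611
z = (z_r − z_0)/SE = (0.255413 − 0.060072) / 0.071611 = 0.195341 / 0.071611 = 2.728

2.728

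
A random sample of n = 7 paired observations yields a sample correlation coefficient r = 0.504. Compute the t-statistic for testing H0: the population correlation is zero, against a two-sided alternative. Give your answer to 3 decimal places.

1.305

1 − r² = 1 − 0.254016 = 0.745984;  √(1−r²) = 0.863704
√(n−2) = √5 = 2.236068
t = r·√(n−2)/√(1−r²) = 0.504 · 2.236068 / 0.863704 = 1.305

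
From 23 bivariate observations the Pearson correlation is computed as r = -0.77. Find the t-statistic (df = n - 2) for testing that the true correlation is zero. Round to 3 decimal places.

1 − r² = 1 − 0.5929 = 0.4071;  √(1−r²) = 0.638044
√(n−2) = √21 = 4.582576
t = r·√(n−2)/√(1−r²) = -0.77 · 4.582576 / 0.638044 = -5.530

-5.530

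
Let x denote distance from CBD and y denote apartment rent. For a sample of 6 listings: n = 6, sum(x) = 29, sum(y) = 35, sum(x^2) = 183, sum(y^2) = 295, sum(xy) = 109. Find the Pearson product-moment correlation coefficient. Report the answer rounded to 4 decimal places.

Numerator: nΣxy − (Σx)(Σy) = 6·109 − (29)(35) = -361
Denominator: √[(nΣx²−(Σx)²)(nΣy²−(Σy)²)]
  nΣx²−(Σx)² = 6·183 − 841 = 257;  nΣy²−(Σy)² = 6·295 − 1225 = 545
  √(257·545) = √140065 = 374.2526
r = -361 / 374.2526 = -0.9646

-0.9646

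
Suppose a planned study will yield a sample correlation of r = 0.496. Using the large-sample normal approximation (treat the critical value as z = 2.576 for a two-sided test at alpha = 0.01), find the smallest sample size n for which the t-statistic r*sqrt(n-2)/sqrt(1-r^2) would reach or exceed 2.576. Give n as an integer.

Need r·√(n−2)/√(1−r²) ≥ 2.576
√(n−2) ≥ 2.576·√(1−0.246016) / 0.496 = 2.576·0.868323 / 0.496 = 4.5097
n−2 ≥ 20.3374  ⇒  n ≥ 22.3374
Smallest integer n = 23

23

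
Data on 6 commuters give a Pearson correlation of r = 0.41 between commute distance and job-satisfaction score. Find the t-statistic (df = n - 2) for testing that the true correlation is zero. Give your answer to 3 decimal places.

0.899

t = r·√(n−2) / √(1−r²) with r = 0.41, n = 6
  = 0.41·√4 / √(1 − 0.1681)
  = 0.41·2.000000 / 0.912086
  = 0.820000 / 0.912086 = 0.899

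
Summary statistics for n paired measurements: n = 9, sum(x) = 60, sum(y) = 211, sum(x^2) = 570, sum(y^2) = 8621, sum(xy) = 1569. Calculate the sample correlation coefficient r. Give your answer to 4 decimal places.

0.2054

Numerator: nΣxy − (Σx)(Σy) = 9·1569 − (60)(211) = 1461
Denominator: √[(nΣx²−(Σx)²)(nΣy²−(Σy)²)]
  nΣx²−(Σx)² = 9·570 − 3600 = 1530;  nΣy²−(Σy)² = 9·8621 − 44521 = 33068
  √(1530·33068) = √50594040 = 7112.9488
r = 1461 / 7112.9488 = 0.2054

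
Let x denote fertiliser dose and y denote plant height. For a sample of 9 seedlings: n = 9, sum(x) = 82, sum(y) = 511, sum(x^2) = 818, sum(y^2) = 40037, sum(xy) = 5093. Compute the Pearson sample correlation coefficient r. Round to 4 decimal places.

0.4946

Numerator: nΣxy − (Σx)(Σy) = 9·5093 − (82)(511) = 3935
Denominator: √[(nΣx²−(Σx)²)(nΣy²−(Σy)²)]
  nΣx²−(Σx)² = 9·818 − 6724 = 638;  nΣy²−(Σy)² = 9·40037 − 261121 = 99212
  √(638·99212) = √63297256 = 7955.9573
r = 3935 / 7955.9573 = 0.4946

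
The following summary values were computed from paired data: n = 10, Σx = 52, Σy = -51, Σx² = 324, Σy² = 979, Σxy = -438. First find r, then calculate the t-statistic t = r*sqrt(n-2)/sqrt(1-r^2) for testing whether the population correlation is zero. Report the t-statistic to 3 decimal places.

-5.248

S_xy = nΣxy − ΣxΣy = 10·(-438) − 52·(-51) = -4380 − (-2652) = -1728
S_xx = nΣx² − (Σx)² = 10·324 − 52² = 3240 − 2704 = 536
S_yy = nΣy² − (Σy)² = 10·979 − (-51)² = 9790 − 2601 = 7189
r = S_xy / √(S_xx·S_yy) = -1728 / √(536·7189) = -1728 / √3853304 = -1728 / 1962.9834 = -0.8803
t = r·√(n−2)/√(1−r²) = -0.8803·√8 / √(1−0.774928) = -2.489864 / 0.474418 = -5.248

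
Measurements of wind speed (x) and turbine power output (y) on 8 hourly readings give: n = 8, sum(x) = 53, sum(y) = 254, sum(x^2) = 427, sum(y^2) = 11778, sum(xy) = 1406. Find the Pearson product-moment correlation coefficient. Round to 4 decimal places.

-0.5214

Numerator: nΣxy − (Σx)(Σy) = 8·1406 − (53)(254) = -2214
Denominator: √[(nΣx²−(Σx)²)(nΣy²−(Σy)²)]
  nΣx²−(Σx)² = 8·427 − 2809 = 607;  nΣy²−(Σy)² = 8·11778 − 64516 = 29708
  √(607·29708) = √18032756 = 4246.4993
r = -2214 / 4246.4993 = -0.5214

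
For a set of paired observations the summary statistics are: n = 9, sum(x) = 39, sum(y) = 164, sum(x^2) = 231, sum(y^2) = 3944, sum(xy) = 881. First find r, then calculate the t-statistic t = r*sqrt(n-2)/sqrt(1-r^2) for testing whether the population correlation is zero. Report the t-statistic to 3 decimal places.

2.592

Numerator: nΣxy − (Σx)(Σy) = 9·881 − (39)(164) = 1533
Denominator: √[(nΣx²−(Σx)²)(nΣy²−(Σy)²)]
  nΣx²−(Σx)² = 9·231 − 1521 = 558;  nΣy²−(Σy)² = 9·3944 − 26896 = 8600
  √(558·8600) = √4798800 = 2190.6164
r = 1533 / 2190.6164 = 0.6998
t = r·√(n−2)/√(1−r²) = 0.6998·√7 / √(1−0.489720) = 1.851497 / 0.714339 = 2.592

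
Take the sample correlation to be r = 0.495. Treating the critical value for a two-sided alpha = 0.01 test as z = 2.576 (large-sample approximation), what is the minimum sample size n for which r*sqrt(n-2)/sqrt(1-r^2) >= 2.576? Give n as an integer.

Need r·√(n−2)/√(1−r²) ≥ 2.576
√(n−2) ≥ 2.576·√(1−0.245025) / 0.495 = 2.576·0.868893 / 0.495 = 4.5218
n−2 ≥ 20.4467  ⇒  n ≥ 22.4467
Smallest integer n = 23

23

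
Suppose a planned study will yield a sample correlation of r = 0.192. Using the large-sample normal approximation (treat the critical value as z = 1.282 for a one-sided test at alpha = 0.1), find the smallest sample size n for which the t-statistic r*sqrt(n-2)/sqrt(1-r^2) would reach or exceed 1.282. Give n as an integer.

45

Need r·√(n−2)/√(1−r²) ≥ 1.282
√(n−2) ≥ 1.282·√(1−0.036864) / 0.192 = 1.282·0.981395 / 0.192 = 6.5529
n−2 ≥ 42.9405  ⇒  n ≥ 44.9405
Smallest integer n = 45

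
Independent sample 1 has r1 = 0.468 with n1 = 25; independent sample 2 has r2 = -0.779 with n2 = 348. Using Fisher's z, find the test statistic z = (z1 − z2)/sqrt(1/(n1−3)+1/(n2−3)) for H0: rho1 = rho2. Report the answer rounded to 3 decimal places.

7.050

z1 = atanh(0.468) = 0.507506,  z2 = atanh(-0.779) = -1.042822
SE = √(1/(n1−3) + 1/(n2−3)) = √(1/22 + 1/345) = √(0.0454545 + 0.0028986) = √0.0483531 = 0.219893
z = (z1 − z2)/SE = (0.507506 − (-1.042822)) / 0.219893 = 1.550328 / 0.219893 = 7.050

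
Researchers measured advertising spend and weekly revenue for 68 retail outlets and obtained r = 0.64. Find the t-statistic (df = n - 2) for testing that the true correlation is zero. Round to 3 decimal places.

t = r·√(n−2) / √(1−r²) with r = 0.64, n = 68
  = 0.64·√66 / √(1 − 0.4096)
  = 0.64·8.124038 / 0.768375
  = 5.199384 / 0.768375 = 6.767

6.767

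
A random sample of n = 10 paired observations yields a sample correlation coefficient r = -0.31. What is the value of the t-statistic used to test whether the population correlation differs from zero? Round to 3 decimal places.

t = r·√(n−2) / √(1−r²) with r = -0.31, n = 10
  = -0.31·√8 / √(1 − 0.0961)
  = -0.31·2.828427 / 0.950737
  = -0.876812 / 0.950737 = -0.922

-0.922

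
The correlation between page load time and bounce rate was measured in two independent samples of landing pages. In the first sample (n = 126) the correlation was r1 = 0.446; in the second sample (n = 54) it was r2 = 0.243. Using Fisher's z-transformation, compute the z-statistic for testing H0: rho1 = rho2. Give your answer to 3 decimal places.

1.391

z1 = atanh(0.446) = 0.479696,  z2 = atanh(0.243) = 0.247960
SE = √(1/(n1−3) + 1/(n2−3)) = √(1/123 + 1/51) = √(0.0081301 + 0.0196078) = √0.0277379 = 0.166547
z = (z1 − z2)/SE = (0.479696 − 0.247960) / 0.166547 = 0.231736 / 0.166547 = 1.391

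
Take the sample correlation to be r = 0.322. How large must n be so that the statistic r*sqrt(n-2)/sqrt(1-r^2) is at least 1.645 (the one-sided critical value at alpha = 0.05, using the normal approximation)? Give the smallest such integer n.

r√(n−2)/√(1−r²) ≥ 1.645  ⇔  n−2 ≥ (1.645)²·(1−r²)/r²
(1−r²)/r² = (1−0.103684)/0.103684 = 8.6447
n ≥ 2 + 2.706025·8.6447 = 2 + 23.3928 = 25.3928
⌈25.3928⌉ = 26

26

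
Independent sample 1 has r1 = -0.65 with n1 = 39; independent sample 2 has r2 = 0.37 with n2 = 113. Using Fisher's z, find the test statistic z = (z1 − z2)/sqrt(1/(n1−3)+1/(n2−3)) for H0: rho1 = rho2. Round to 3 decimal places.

-6.061

Fisher z-transforms: z1 = atanh(-0.65) = -0.775299, z2 = atanh(0.37) = 0.388423; difference d = -1.163722
Var(d) = 1/36 + 1/110 = 0.0277778 + 0.0090909 = 0.0368687
z = d/√Var(d) = -1.163722 / √0.0368687 = -1.163722 / 0.192012 = -6.061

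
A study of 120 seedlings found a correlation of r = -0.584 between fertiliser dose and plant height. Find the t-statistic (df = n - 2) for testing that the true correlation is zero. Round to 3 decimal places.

-7.815

1 − r² = 1 − 0.341056 = 0.658944;  √(1−r²) = 0.811754
√(n−2) = √118 = 10.862780
t = r·√(n−2)/√(1−r²) = -0.584 · 10.862780 / 0.811754 = -7.815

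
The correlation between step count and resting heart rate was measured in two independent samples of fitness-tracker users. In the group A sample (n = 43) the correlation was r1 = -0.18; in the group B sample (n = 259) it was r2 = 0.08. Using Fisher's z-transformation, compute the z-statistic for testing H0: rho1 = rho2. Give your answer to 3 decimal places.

-1.542

z1 = atanh(-0.18) = -0.181983,  z2 = atanh(0.08) = 0.080171
SE = √(1/(n1−3) + 1/(n2−3)) = √(1/40 + 1/256) = √(0.0250000 + 0.0039062) = √0.0289062 = 0.170018
z = (z1 − z2)/SE = (-0.181983 − 0.080171) / 0.170018 = -0.262154 / 0.170018 = -1.542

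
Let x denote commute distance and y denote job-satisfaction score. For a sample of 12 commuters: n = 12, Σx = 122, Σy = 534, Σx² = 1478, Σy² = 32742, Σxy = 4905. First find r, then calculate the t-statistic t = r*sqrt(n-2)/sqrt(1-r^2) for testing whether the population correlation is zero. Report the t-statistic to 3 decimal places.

-1.215

Numerator: nΣxy − (Σx)(Σy) = 12·4905 − (122)(534) = -6288
Denominator: √[(nΣx²−(Σx)²)(nΣy²−(Σy)²)]
  nΣx²−(Σx)² = 12·1478 − 14884 = 2852;  nΣy²−(Σy)² = 12·32742 − 285156 = 107748
  √(2852·107748) = √307297296 = 17529.8972
r = -6288 / 17529.8972 = -0.3587
t = r·√(n−2)/√(1−r²) = -0.3587·√10 / √(1−0.128666) = -1.134309 / 0.933453 = -1.215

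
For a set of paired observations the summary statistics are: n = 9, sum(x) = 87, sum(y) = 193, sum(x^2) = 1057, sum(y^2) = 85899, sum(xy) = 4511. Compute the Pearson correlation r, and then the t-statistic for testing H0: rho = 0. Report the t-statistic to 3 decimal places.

Numerator: nΣxy − (Σx)(Σy) = 9·4511 − (87)(193) = 23808
Denominator: √[(nΣx²−(Σx)²)(nΣy²−(Σy)²)]
  nΣx²−(Σx)² = 9·1057 − 7569 = 1944;  nΣy²−(Σy)² = 9·85899 − 37249 = 735842
  √(1944·735842) = √1430476848 = 37821.6452
r = 23808 / 37821.6452 = 0.6295
t = r·√(n−2)/√(1−r²) = 0.6295·√7 / √(1−0.396270) = 1.665500 / 0.777001 = 2.143

2.143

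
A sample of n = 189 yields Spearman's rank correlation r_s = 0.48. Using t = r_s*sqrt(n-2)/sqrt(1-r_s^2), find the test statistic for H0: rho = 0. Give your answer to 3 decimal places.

1 − r_s² = 1 − 0.2304 = 0.7696;  √(1−r_s²) = 0.877268
√(n−2) = √187 = 13.674794
t = r_s·√(n−2)/√(1−r_s²) = 0.48 · 13.674794 / 0.877268 = 7.482

7.482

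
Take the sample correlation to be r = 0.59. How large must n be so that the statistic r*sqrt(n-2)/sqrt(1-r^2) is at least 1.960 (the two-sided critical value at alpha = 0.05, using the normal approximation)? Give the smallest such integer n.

Need r·√(n−2)/√(1−r²) ≥ 1.960
√(n−2) ≥ 1.960·√(1−0.3481) / 0.59 = 1.960·0.807403 / 0.59 = 2.6822
n−2 ≥ 7.1942  ⇒  n ≥ 9.1942
Smallest integer n = 10

10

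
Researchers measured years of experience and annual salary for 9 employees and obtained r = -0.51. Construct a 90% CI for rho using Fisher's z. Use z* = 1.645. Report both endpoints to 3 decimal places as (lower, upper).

Fisher z: z_r = atanh(r) = ½·ln((1+(-0.51))/(1−(-0.51))) = -0.562730
SE(z) = 1/√(n−3) = 1/√6 = 0.408248
90% ⇒ z* = 1.645; margin = 1.645·0.408248 = 0.671568
CI on z-scale: (-1.234298, 0.108838)
Back-transform: tanh(-1.234298) = -0.843821, tanh(0.108838) = 0.108410

(-0.844, 0.108)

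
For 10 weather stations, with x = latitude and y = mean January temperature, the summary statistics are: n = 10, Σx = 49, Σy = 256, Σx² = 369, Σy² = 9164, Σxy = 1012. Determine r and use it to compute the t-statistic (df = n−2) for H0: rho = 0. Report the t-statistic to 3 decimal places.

-1.301

Numerator: nΣxy − (Σx)(Σy) = 10·1012 − (49)(256) = -2424
Denominator: √[(nΣx²−(Σx)²)(nΣy²−(Σy)²)]
  nΣx²−(Σx)² = 10·369 − 2401 = 1289;  nΣy²−(Σy)² = 10·9164 − 65536 = 26104
  √(1289·26104) = √33648056 = 5800.6944
r = -2424 / 5800.6944 = -0.4179
t = r·√(n−2)/√(1−r²) = -0.4179·√8 / √(1−0.174640) = -1.182000 / 0.908493 = -1.301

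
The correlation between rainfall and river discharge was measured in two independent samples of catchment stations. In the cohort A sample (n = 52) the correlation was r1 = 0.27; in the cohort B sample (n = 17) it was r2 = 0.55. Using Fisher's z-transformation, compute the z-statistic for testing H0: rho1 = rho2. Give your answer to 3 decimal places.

Fisher z-transforms: z1 = atanh(0.27) = 0.276864, z2 = atanh(0.55) = 0.618381; difference d = -0.341517
Var(d) = 1/49 + 1/14 = 0.0204082 + 0.0714286 = 0.0918368
z = d/√Var(d) = -0.341517 / √0.0918368 = -0.341517 / 0.303046 = -1.127

-1.127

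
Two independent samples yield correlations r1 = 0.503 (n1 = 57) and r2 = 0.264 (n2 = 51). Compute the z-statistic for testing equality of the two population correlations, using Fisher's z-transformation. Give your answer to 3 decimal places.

1.426

Fisher z-transforms: z1 = atanh(0.503) = 0.553314, z2 = atanh(0.264) = 0.270403; difference d = 0.282911
Var(d) = 1/54 + 1/48 = 0.0185185 + 0.0208333 = 0.0393518
z = d/√Var(d) = 0.282911 / √0.0393518 = 0.282911 / 0.198373 = 1.426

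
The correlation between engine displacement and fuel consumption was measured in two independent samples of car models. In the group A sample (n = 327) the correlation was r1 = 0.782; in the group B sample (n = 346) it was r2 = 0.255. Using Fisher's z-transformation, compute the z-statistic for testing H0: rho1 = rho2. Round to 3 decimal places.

Fisher z-transforms: z1 = atanh(0.782) = 1.050498, z2 = atanh(0.255) = 0.260753; difference d = 0.789745
Var(d) = 1/324 + 1/343 = 0.0030864 + 0.0029155 = 0.0060019
z = d/√Var(d) = 0.789745 / √0.0060019 = 0.789745 / 0.077472 = 10.194

10.194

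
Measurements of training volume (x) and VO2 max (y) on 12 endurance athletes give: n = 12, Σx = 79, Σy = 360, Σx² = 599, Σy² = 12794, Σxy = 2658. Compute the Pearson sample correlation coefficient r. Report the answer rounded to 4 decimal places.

0.7260

S_xy = nΣxy − ΣxΣy = 12·2658 − 79·360 = 31896 − 28440 = 3456
S_xx = nΣx² − (Σx)² = 12·599 − 79² = 7188 − 6241 = 947
S_yy = nΣy² − (Σy)² = 12·12794 − 360² = 153528 − 129600 = 23928
r = S_xy / √(S_xx·S_yy) = 3456 / √(947·23928) = 3456 / √22659816 = 3456 / 4760.2328 = 0.7260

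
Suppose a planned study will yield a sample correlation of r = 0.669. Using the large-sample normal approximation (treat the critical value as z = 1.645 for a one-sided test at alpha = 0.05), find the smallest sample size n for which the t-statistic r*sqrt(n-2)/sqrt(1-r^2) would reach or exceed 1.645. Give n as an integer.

6

Need r·√(n−2)/√(1−r²) ≥ 1.645
√(n−2) ≥ 1.645·√(1−0.447561) / 0.669 = 1.645·0.743262 / 0.669 = 1.8276
n−2 ≥ 3.3401  ⇒  n ≥ 5.3401
Smallest integer n = 6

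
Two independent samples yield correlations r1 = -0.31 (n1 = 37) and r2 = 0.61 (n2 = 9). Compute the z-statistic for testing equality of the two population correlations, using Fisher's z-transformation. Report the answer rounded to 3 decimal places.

Fisher z-transforms: z1 = atanh(-0.31) = -0.320545, z2 = atanh(0.61) = 0.708921; difference d = -1.029466
Var(d) = 1/34 + 1/6 = 0.0294118 + 0.1666667 = 0.1960785
z = d/√Var(d) = -1.029466 / √0.1960785 = -1.029466 / 0.442808 = -2.325

-2.325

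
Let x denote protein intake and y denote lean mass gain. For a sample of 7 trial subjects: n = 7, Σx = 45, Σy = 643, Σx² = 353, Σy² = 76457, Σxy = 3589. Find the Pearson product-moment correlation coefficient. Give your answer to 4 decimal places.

-0.5173

S_xy = nΣxy − ΣxΣy = 7·3589 − 45·643 = 25123 − 28935 = -3812
S_xx = nΣx² − (Σx)² = 7·353 − 45² = 2471 − 2025 = 446
S_yy = nΣy² − (Σy)² = 7·76457 − 643² = 535199 − 413449 = 121750
r = S_xy / √(S_xx·S_yy) = -3812 / √(446·121750) = -3812 / √54300500 = -3812 / 7368.8873 = -0.5173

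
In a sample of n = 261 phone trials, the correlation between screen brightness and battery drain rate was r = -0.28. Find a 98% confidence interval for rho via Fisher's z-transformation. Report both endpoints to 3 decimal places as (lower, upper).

Fisher z: z_r = atanh(r) = ½·ln((1+(-0.28))/(1−(-0.28))) = -0.287682
SE(z) = 1/√(n−3) = 1/√258 = 0.062257
98% ⇒ z* = 2.326; margin = 2.326·0.062257 = 0.144810
CI on z-scale: (-0.432492, -0.142872)
Back-transform: tanh(-0.432492) = -0.407402, tanh(-0.142872) = -0.141908

(-0.407, -0.142)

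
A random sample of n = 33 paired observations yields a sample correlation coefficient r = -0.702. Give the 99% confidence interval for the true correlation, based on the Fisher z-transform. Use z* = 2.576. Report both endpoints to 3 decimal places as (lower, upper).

Fisher z: z_r = atanh(r) = ½·ln((1+(-0.702))/(1−(-0.702))) = -0.871233
SE(z) = 1/√(n−3) = 1/√30 = 0.182574
99% ⇒ z* = 2.576; margin = 2.576·0.182574 = 0.470311
CI on z-scale: (-1.341544, -0.400922)
Back-transform: tanh(-1.341544) = -0.872043, tanh(-0.400922) = -0.380738

(-0.872, -0.381)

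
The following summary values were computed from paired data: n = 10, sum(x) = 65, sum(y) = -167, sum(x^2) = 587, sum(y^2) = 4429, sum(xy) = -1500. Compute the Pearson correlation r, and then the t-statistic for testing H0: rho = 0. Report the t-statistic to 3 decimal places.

-3.745

S_xy = nΣxy − ΣxΣy = 10·(-1500) − 65·(-167) = -15000 − (-10855) = -4145
S_xx = nΣx² − (Σx)² = 10·587 − 65² = 5870 − 4225 = 1645
S_yy = nΣy² − (Σy)² = 10·4429 − (-167)² = 44290 − 27889 = 16401
r = S_xy / √(S_xx·S_yy) = -4145 / √(1645·16401) = -4145 / √26979645 = -4145 / 5194.1934 = -0.7980
t = r·√(n−2)/√(1−r²) = -0.7980·√8 / √(1−0.636804) = -2.257085 / 0.602657 = -3.745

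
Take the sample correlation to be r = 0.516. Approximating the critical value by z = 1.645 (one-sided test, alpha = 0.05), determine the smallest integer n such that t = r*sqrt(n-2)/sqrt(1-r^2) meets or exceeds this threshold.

10

r√(n−2)/√(1−r²) ≥ 1.645  ⇔  n−2 ≥ (1.645)²·(1−r²)/r²
(1−r²)/r² = (1−0.266256)/0.266256 = 2.7558
n ≥ 2 + 2.706025·2.7558 = 2 + 7.4573 = 9.4573
⌈9.4573⌉ = 10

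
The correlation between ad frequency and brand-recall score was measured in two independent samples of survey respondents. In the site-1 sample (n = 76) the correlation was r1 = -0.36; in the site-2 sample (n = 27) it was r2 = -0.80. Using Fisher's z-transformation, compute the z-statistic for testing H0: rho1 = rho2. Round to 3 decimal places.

3.067

Fisher z-transforms: z1 = atanh(-0.36) = -0.376886, z2 = atanh(-0.80) = -1.098612; difference d = 0.721726
Var(d) = 1/73 + 1/24 = 0.0136986 + 0.0416667 = 0.0553653
z = d/√Var(d) = 0.721726 / √0.0553653 = 0.721726 / 0.235298 = 3.067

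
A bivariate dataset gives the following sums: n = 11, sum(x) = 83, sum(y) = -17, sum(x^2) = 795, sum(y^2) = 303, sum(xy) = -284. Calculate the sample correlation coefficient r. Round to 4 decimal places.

-0.7207

S_xy = nΣxy − ΣxΣy = 11·(-284) − 83·(-17) = -3124 − (-1411) = -1713
S_xx = nΣx² − (Σx)² = 11·795 − 83² = 8745 − 6889 = 1856
S_yy = nΣy² − (Σy)² = 11·303 − (-17)² = 3333 − 289 = 3044
r = S_xy / √(S_xx·S_yy) = -1713 / √(1856·3044) = -1713 / √5649664 = -1713 / 2376.9022 = -0.7207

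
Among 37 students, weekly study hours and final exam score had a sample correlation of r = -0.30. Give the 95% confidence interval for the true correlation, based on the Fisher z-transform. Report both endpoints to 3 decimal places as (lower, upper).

(-0.569, 0.027)

z_r = atanh(-0.30) = -0.309520;  SE = 1/√(n−3) = 1/√34 = 0.171499
z-limits: -0.309520 ± 1.960·0.171499 = -0.309520 ± 0.336138 = [-0.645658, 0.026618]
ρ-limits: (tanh -0.645658, tanh 0.026618) = (-0.569, 0.027)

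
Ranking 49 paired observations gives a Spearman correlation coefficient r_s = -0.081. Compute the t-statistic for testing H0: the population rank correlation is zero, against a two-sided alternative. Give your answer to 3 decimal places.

t = r_s·√(n−2) / √(1−r_s²) with r_s = -0.081, n = 49
  = -0.081·√47 / √(1 − 0.006561)
  = -0.081·6.855655 / 0.996714
  = -0.555308 / 0.996714 = -0.557

-0.557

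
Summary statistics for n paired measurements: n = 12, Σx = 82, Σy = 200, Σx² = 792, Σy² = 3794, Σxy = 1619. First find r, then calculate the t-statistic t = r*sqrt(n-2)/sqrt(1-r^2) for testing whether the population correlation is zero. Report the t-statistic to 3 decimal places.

3.846

S_xy = nΣxy − ΣxΣy = 12·1619 − 82·200 = 19428 − 16400 = 3028
S_xx = nΣx² − (Σx)² = 12·792 − 82² = 9504 − 6724 = 2780
S_yy = nΣy² − (Σy)² = 12·3794 − 200² = 45528 − 40000 = 5528
r = S_xy / √(S_xx·S_yy) = 3028 / √(2780·5528) = 3028 / √15367840 = 3028 / 3920.1837 = 0.7724
t = r·√(n−2)/√(1−r²) = 0.7724·√10 / √(1−0.596602) = 2.442543 / 0.635136 = 3.846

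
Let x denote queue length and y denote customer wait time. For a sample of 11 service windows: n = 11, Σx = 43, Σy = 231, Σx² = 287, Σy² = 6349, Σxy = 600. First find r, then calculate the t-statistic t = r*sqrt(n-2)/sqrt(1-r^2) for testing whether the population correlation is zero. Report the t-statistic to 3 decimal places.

-3.094

Numerator: nΣxy − (Σx)(Σy) = 11·600 − (43)(231) = -3333
Denominator: √[(nΣx²−(Σx)²)(nΣy²−(Σy)²)]
  nΣx²−(Σx)² = 11·287 − 1849 = 1308;  nΣy²−(Σy)² = 11·6349 − 53361 = 16478
  √(1308·16478) = √21553224 = 4642.5450
r = -3333 / 4642.5450 = -0.7179
t = r·√(n−2)/√(1−r²) = -0.7179·√9 / √(1−0.515380) = -2.153700 / 0.696147 = -3.094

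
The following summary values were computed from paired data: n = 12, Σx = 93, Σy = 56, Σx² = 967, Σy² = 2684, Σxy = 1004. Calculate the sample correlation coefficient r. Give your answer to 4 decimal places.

0.7380

Numerator: nΣxy − (Σx)(Σy) = 12·1004 − (93)(56) = 6840
Denominator: √[(nΣx²−(Σx)²)(nΣy²−(Σy)²)]
  nΣx²−(Σx)² = 12·967 − 8649 = 2955;  nΣy²−(Σy)² = 12·2684 − 3136 = 29072
  √(2955·29072) = √85907760 = 9268.6439
r = 6840 / 9268.6439 = 0.7380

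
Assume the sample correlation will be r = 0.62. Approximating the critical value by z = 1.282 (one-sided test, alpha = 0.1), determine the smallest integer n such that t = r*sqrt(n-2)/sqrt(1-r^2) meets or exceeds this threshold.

5

r√(n−2)/√(1−r²) ≥ 1.282  ⇔  n−2 ≥ (1.282)²·(1−r²)/r²
(1−r²)/r² = (1−0.3844)/0.3844 = 1.6015
n ≥ 2 + 1.643524·1.6015 = 2 + 2.6321 = 4.6321
⌈4.6321⌉ = 5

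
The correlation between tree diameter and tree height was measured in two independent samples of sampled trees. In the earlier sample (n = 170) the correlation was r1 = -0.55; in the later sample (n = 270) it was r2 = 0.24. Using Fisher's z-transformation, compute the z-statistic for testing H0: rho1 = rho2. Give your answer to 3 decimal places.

-8.749

Fisher z-transforms: z1 = atanh(-0.55) = -0.618381, z2 = atanh(0.24) = 0.244774; difference d = -0.863155
Var(d) = 1/167 + 1/267 = 0.0059880 + 0.0037453 = 0.0097333
z = d/√Var(d) = -0.863155 / √0.0097333 = -0.863155 / 0.098657 = -8.749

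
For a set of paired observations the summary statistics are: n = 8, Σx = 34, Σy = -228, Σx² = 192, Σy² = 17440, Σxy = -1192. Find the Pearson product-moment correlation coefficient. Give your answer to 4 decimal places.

S_xy = nΣxy − ΣxΣy = 8·(-1192) − 34·(-228) = -9536 − (-7752) = -1784
S_xx = nΣx² − (Σx)² = 8·192 − 34² = 1536 − 1156 = 380
S_yy = nΣy² − (Σy)² = 8·17440 − (-228)² = 139520 − 51984 = 87536
r = S_xy / √(S_xx·S_yy) = -1784 / √(380·87536) = -1784 / √33263680 = -1784 / 5767.4674 = -0.3093

-0.3093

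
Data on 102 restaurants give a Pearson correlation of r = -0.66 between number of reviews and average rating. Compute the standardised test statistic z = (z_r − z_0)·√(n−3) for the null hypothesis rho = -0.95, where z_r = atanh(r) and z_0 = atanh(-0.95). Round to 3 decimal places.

z_r = atanh(-0.66) = -0.792814,  z_0 = atanh(-0.95) = -1.831781
SE = 1/√(n−3) = 1/√99 = 0.100504
z = (z_r − z_0)/SE = (-0.792814 − (-1.831781)) / 0.100504 = 1.038967 / 0.100504 = 10.338

10.338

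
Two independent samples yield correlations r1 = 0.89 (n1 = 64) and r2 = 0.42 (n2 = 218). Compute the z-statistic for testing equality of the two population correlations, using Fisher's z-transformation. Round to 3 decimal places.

6.716

z1 = atanh(0.89) = 1.421926,  z2 = atanh(0.42) = 0.447692
SE = √(1/(n1−3) + 1/(n2−3)) = √(1/61 + 1/215) = √(0.0163934 + 0.0046512) = √0.0210446 = 0.145068
z = (z1 − z2)/SE = (1.421926 − 0.447692) / 0.145068 = 0.974234 / 0.145068 = 6.716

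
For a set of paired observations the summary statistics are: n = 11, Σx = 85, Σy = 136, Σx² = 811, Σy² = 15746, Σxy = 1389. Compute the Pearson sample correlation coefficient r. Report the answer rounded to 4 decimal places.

Numerator: nΣxy − (Σx)(Σy) = 11·1389 − (85)(136) = 3719
Denominator: √[(nΣx²−(Σx)²)(nΣy²−(Σy)²)]
  nΣx²−(Σx)² = 11·811 − 7225 = 1696;  nΣy²−(Σy)² = 11·15746 − 18496 = 154710
  √(1696·154710) = √262388160 = 16198.3999
r = 3719 / 16198.3999 = 0.2296

0.2296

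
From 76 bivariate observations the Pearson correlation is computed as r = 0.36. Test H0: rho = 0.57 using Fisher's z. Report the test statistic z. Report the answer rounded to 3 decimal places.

-2.312

Fisher z: atanh(0.36) = 0.376886, atanh(0.57) = 0.647523
z = (z_r − z_0)·√(n−3) = (0.376886 − 0.647523)·√73 = -0.270637 · 8.544004 = -2.312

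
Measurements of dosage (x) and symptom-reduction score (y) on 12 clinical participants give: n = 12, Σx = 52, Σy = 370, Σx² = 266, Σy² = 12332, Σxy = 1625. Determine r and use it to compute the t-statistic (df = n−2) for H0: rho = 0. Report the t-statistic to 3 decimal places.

Numerator: nΣxy − (Σx)(Σy) = 12·1625 − (52)(370) = 260
Denominator: √[(nΣx²−(Σx)²)(nΣy²−(Σy)²)]
  nΣx²−(Σx)² = 12·266 − 2704 = 488;  nΣy²−(Σy)² = 12·12332 − 136900 = 11084
  √(488·11084) = √5408992 = 2325.7240
r = 260 / 2325.7240 = 0.1118
t = r·√(n−2)/√(1−r²) = 0.1118·√10 / √(1−0.012499) = 0.353543 / 0.993731 = 0.356

0.356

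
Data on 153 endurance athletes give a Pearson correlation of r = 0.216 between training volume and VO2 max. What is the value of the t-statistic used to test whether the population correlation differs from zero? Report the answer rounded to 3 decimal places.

t = r·√(n−2) / √(1−r²) with r = 0.216, n = 153
  = 0.216·√151 / √(1 − 0.046656)
  = 0.216·12.288206 / 0.976393
  = 2.654252 / 0.976393 = 2.718

2.718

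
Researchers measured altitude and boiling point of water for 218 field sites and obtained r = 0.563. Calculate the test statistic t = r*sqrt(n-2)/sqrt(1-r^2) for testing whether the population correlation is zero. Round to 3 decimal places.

10.012

t = r·√(n−2) / √(1−r²) with r = 0.563, n = 218
  = 0.563·√216 / √(1 − 0.316969)
  = 0.563·14.696938 / 0.826457
  = 8.274376 / 0.826457 = 10.012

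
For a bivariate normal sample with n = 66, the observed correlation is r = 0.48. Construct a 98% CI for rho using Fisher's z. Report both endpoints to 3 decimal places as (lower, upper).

(0.226, 0.673)

Fisher z: z_r = atanh(r) = ½·ln((1+0.48)/(1−0.48)) = 0.522984
SE(z) = 1/√(n−3) = 1/√63 = 0.125988
98% ⇒ z* = 2.326; margin = 2.326·0.125988 = 0.293048
CI on z-scale: (0.229936, 0.816032)
Back-transform: tanh(0.229936) = 0.225968, tanh(0.816032) = 0.672904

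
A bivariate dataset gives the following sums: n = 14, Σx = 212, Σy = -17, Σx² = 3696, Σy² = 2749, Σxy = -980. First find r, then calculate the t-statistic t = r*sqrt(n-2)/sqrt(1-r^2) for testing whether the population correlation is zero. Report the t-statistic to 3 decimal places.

Numerator: nΣxy − (Σx)(Σy) = 14·(-980) − (212)(-17) = -10116
Denominator: √[(nΣx²−(Σx)²)(nΣy²−(Σy)²)]
  nΣx²−(Σx)² = 14·3696 − 44944 = 6800;  nΣy²−(Σy)² = 14·2749 − 289 = 38197
  √(6800·38197) = √259739600 = 16116.4388
r = -10116 / 16116.4388 = -0.6277
t = r·√(n−2)/√(1−r²) = -0.6277·√12 / √(1−0.394007) = -2.174417 / 0.778456 = -2.793

-2.793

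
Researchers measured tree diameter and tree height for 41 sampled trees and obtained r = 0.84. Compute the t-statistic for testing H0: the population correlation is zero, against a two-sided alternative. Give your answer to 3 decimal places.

9.668

1 − r² = 1 − 0.7056 = 0.2944;  √(1−r²) = 0.542586
√(n−2) = √39 = 6.244998
t = r·√(n−2)/√(1−r²) = 0.84 · 6.244998 / 0.542586 = 9.668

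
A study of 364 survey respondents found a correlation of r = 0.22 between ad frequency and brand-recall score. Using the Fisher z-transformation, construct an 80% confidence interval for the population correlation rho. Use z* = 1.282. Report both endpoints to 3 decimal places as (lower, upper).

z_r = atanh(0.22) = 0.223656;  SE = 1/√(n−3) = 1/√361 = 0.052632
z-limits: 0.223656 ± 1.282·0.052632 = 0.223656 ± 0.067474 = [0.156182, 0.291130]
ρ-limits: (tanh 0.156182, tanh 0.291130) = (0.155, 0.283)

(0.155, 0.283)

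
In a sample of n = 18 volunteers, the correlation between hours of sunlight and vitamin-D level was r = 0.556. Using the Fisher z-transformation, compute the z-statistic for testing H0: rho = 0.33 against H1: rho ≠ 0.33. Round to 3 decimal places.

1.101

Fisher z: atanh(0.556) = 0.627025, atanh(0.33) = 0.342828
z = (z_r − z_0)·√(n−3) = (0.627025 − 0.342828)·√15 = 0.284197 · 3.872983 = 1.101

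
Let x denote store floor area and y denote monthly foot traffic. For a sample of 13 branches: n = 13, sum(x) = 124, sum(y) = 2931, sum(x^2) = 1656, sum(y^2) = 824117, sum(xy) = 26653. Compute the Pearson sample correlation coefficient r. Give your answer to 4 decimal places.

S_xy = nΣxy − ΣxΣy = 13·26653 − 124·2931 = 346489 − 363444 = -16955
S_xx = nΣx² − (Σx)² = 13·1656 − 124² = 21528 − 15376 = 6152
S_yy = nΣy² − (Σy)² = 13·824117 − 2931² = 10713521 − 8590761 = 2122760
r = S_xy / √(S_xx·S_yy) = -16955 / √(6152·2122760) = -16955 / √13059219520 = -16955 / 114276.9422 = -0.1484

-0.1484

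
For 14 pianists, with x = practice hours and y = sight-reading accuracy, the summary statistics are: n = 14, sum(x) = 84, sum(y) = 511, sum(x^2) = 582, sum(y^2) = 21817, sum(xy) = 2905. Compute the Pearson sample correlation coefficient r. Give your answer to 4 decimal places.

-0.3240

Numerator: nΣxy − (Σx)(Σy) = 14·2905 − (84)(511) = -2254
Denominator: √[(nΣx²−(Σx)²)(nΣy²−(Σy)²)]
  nΣx²−(Σx)² = 14·582 − 7056 = 1092;  nΣy²−(Σy)² = 14·21817 − 261121 = 44317
  √(1092·44317) = √48394164 = 6956.5914
r = -2254 / 6956.5914 = -0.3240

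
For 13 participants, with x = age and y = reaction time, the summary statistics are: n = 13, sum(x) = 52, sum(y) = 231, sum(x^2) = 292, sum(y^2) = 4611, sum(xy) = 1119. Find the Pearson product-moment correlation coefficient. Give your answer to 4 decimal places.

0.9456

S_xy = nΣxy − ΣxΣy = 13·1119 − 52·231 = 14547 − 12012 = 2535
S_xx = nΣx² − (Σx)² = 13·292 − 52² = 3796 − 2704 = 1092
S_yy = nΣy² − (Σy)² = 13·4611 − 231² = 59943 − 53361 = 6582
r = S_xy / √(S_xx·S_yy) = 2535 / √(1092·6582) = 2535 / √7187544 = 2535 / 2680.9595 = 0.9456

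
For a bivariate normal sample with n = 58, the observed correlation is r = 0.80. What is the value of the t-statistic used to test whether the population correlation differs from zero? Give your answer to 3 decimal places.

9.978

1 − r² = 1 − 0.6400 = 0.3600;  √(1−r²) = 0.600000
√(n−2) = √56 = 7.483315
t = r·√(n−2)/√(1−r²) = 0.80 · 7.483315 / 0.600000 = 9.978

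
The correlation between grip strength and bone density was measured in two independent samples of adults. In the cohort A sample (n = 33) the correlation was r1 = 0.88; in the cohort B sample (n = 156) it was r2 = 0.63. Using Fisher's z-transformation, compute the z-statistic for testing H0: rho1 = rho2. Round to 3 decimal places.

3.177

z1 = atanh(0.88) = 1.375768,  z2 = atanh(0.63) = 0.741416
SE = √(1/(n1−3) + 1/(n2−3)) = √(1/30 + 1/153) = √(0.0333333 + 0.0065359) = √0.0398692 = 0.199673
z = (z1 − z2)/SE = (1.375768 − 0.741416) / 0.199673 = 0.634352 / 0.199673 = 3.177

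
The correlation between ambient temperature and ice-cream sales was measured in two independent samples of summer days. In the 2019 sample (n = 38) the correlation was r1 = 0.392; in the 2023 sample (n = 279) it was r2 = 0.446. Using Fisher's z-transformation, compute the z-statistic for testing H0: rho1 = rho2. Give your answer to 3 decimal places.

Fisher z-transforms: z1 = atanh(0.392) = 0.414161, z2 = atanh(0.446) = 0.479696; difference d = -0.065535
Var(d) = 1/35 + 1/276 = 0.0285714 + 0.0036232 = 0.0321946
z = d/√Var(d) = -0.065535 / √0.0321946 = -0.065535 / 0.179429 = -0.365

-0.365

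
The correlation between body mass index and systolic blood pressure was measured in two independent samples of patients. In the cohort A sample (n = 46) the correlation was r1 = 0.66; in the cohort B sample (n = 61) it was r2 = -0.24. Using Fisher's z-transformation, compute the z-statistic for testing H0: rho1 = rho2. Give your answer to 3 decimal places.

Fisher z-transforms: z1 = atanh(0.66) = 0.792814, z2 = atanh(-0.24) = -0.244774; difference d = 1.037588
Var(d) = 1/43 + 1/58 = 0.0232558 + 0.0172414 = 0.0404972
z = d/√Var(d) = 1.037588 / √0.0404972 = 1.037588 / 0.201239 = 5.156

5.156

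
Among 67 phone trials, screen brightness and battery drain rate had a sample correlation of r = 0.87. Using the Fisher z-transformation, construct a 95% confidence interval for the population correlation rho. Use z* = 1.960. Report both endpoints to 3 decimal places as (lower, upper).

z_r = atanh(0.87) = 1.333080;  SE = 1/√(n−3) = 1/√64 = 0.125000
z-limits: 1.333080 ± 1.960·0.125000 = 1.333080 ± 0.245000 = [1.088080, 1.578080]
ρ-limits: (tanh 1.088080, tanh 1.578080) = (0.796, 0.918)

(0.796, 0.918)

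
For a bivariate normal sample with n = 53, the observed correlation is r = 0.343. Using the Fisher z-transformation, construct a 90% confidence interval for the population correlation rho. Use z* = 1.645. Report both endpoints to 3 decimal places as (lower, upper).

(0.124, 0.530)

z_r = atanh(0.343) = 0.357489;  SE = 1/√(n−3) = 1/√50 = 0.141421
z-limits: 0.357489 ± 1.645·0.141421 = 0.357489 ± 0.232638 = [0.124851, 0.590127]
ρ-limits: (tanh 0.124851, tanh 0.590127) = (0.124, 0.530)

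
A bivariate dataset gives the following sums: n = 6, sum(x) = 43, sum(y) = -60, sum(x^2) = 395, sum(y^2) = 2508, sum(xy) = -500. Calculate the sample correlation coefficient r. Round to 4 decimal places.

-0.1720

Numerator: nΣxy − (Σx)(Σy) = 6·(-500) − (43)(-60) = -420
Denominator: √[(nΣx²−(Σx)²)(nΣy²−(Σy)²)]
  nΣx²−(Σx)² = 6·395 − 1849 = 521;  nΣy²−(Σy)² = 6·2508 − 3600 = 11448
  √(521·11448) = √5964408 = 2442.2137
r = -420 / 2442.2137 = -0.1720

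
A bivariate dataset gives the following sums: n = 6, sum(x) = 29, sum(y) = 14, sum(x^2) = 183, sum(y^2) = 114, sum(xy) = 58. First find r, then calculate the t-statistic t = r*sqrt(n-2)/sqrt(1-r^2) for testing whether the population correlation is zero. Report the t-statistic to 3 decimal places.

-0.332

S_xy = nΣxy − ΣxΣy = 6·58 − 29·14 = 348 − 406 = -58
S_xx = nΣx² − (Σx)² = 6·183 − 29² = 1098 − 841 = 257
S_yy = nΣy² − (Σy)² = 6·114 − 14² = 684 − 196 = 488
r = S_xy / √(S_xx·S_yy) = -58 / √(257·488) = -58 / √125416 = -58 / 354.1412 = -0.1638
t = r·√(n−2)/√(1−r²) = -0.1638·√4 / √(1−0.026830) = -0.327600 / 0.986494 = -0.332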